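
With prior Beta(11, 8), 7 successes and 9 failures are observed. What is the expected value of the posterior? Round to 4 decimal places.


Posterior = Beta(18, 17)
E[theta] = alpha/(alpha+beta)
= 18/35 = 0.5143

0.5143


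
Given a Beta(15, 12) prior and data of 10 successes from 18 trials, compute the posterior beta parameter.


Number of failures = 18 - 10 = 8
Posterior beta = 12 + 8 = 20

20


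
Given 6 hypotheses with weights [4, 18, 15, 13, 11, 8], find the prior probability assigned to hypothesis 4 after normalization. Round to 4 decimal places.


To normalize, divide each weight by the sum of all weights.
Sum = 69
Prior(H4) = 13/69 = 0.1884

0.1884


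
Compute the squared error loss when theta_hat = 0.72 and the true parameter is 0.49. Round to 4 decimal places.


L = (theta_hat - theta_true)^2
= (0.72 - 0.49)^2
= 0.23^2 = 0.0529

0.0529


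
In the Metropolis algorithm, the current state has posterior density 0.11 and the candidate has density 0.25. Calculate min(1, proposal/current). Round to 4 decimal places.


Ratio = 0.25/0.11 = 2.2727
Acceptance probability = min(1, 2.2727)
= 1.0

1.0


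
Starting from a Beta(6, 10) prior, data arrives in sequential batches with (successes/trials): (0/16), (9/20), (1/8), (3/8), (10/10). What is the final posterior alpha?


In sequential Bayesian updating, we sum all successes.
Total successes = 23
Final alpha = 6 + 23 = 29

29


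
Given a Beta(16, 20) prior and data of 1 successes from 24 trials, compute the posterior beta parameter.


Number of failures = 24 - 1 = 23
Posterior beta = 20 + 23 = 43

43


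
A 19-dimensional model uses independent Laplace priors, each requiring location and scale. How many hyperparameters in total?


Per parameter: 2 (location and scale).
Total = 19 * 2 = 38

38


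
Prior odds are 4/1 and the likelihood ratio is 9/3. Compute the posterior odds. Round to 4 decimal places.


Posterior odds = prior odds * likelihood ratio
= (4/1) * (9/3)
= 36 / 3
= 12.0

12.0


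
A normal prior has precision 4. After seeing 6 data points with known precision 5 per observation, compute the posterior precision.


In the conjugate normal model, precisions add:
tau_posterior = tau_prior + n * tau_data
= 4 + 6*5 = 34

34


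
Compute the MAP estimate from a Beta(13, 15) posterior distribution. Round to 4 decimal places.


MAP = mode of Beta distribution
= (alpha - 1)/(alpha + beta - 2)
= (13-1)/(13+15-2)
= 12/26 = 0.4615

0.4615


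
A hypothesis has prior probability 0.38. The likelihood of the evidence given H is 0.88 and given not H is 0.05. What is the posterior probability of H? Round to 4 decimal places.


Using Bayes' theorem:
P(E) = 0.38 * 0.88 + 0.62 * 0.05
P(E) = 0.3654
P(H|E) = (0.38 * 0.88) / 0.3654 = 0.9152

0.9152


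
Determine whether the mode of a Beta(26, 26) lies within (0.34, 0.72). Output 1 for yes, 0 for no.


First find the mode: (a-1)/(a+b-2) = 0.5
Is 0.5 in (0.34, 0.72)? 1

1


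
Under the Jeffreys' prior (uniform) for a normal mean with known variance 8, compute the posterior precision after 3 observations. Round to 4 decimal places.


Prior precision = 0 (flat prior).
Post. prec. = 0 + n/var = 3/8 = 0.375

0.375


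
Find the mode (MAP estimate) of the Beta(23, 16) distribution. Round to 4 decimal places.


For Beta(a,b) with a,b > 1:
Mode = (a-1)/(a+b-2) = (23-1)/(39-2)
= 22/37 = 0.5946

0.5946


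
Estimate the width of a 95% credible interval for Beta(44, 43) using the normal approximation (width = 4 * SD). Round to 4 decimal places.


For Beta(a,b): Var = ab/((a+b)^2(a+b+1))
Var = 0.0028, SD = 0.0533
Approximate 95% CI width = 4 * 0.0533 = 0.2132

0.2132


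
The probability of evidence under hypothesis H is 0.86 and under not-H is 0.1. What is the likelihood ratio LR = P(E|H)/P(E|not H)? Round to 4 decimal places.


LR = 0.86 / 0.1
= 8.6

8.6


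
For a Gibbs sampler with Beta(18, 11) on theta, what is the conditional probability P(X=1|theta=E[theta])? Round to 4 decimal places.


E[theta] = 18/(18+11) = 0.6207
P(X=1|theta) = theta = 0.6207

0.6207


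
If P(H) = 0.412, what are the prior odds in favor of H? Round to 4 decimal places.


Prior odds = P(H) / (1 - P(H))
= 0.412 / 0.588
= 0.7007

0.7007


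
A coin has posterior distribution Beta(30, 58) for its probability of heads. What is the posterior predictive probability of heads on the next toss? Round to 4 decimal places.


Posterior predictive = E[theta] = alpha/(alpha+beta)
= 30/88
= 0.3409

0.3409


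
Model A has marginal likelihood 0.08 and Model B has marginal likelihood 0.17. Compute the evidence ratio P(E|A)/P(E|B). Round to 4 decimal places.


Evidence ratio = P(E|A) / P(E|B)
= 0.08 / 0.17
= 0.4706

0.4706


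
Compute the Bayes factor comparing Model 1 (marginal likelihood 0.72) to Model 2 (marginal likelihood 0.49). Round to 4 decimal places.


BF12 = marginal likelihood of M1 / marginal likelihood of M2
= 0.72/0.49
= 1.4694

1.4694


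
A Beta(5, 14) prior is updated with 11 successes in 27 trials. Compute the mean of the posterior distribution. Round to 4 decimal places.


After update: Beta(16, 30)
Mean = 16 / (16 + 30) = 16 / 46
= 0.3478

0.3478


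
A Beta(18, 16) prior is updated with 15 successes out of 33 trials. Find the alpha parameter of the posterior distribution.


In the Beta-Binomial conjugate update:
alpha_post = alpha_prior + successes
= 18 + 15
= 33

33


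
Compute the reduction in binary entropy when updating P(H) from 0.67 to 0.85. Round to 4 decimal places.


H_before = -p*log2(p) - (1-p)*log2(1-p) for p=0.67: 0.9149
H_after for p=0.85: 0.6098
Reduction = 0.9149 - 0.6098 = 0.3051

0.3051


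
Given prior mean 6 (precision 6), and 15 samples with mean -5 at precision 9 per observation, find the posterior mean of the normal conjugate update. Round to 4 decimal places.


The posterior mean is a precision-weighted average of prior and data.
Post. prec. = 6 + 135 = 141
Post. mean = (36 + -675)/141 = -639/141 = -4.5319

-4.5319


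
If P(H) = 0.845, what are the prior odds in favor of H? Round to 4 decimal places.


Prior odds = P(H) / (1 - P(H))
= 0.845 / 0.155
= 5.4516

5.4516


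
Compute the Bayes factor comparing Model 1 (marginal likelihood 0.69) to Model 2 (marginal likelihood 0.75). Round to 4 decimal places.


BF12 = marginal likelihood of M1 / marginal likelihood of M2
= 0.69/0.75
= 0.92

0.92


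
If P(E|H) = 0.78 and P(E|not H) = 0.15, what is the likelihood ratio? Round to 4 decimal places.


Likelihood ratio = P(E|H) / P(E|not H)
= 0.78 / 0.15
= 5.2

5.2


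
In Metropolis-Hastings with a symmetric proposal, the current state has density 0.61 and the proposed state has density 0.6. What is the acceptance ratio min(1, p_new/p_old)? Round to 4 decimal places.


Ratio = p_new / p_old = 0.6 / 0.61 = 0.9836
Acceptance = min(1, 0.9836) = 0.9836

0.9836


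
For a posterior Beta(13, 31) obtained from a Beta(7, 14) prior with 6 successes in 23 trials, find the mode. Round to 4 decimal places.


Mode = (alpha - 1) / (alpha + beta - 2)
= 12 / 42
= 0.2857

0.2857


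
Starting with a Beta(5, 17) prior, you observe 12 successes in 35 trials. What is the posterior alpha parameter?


For a Beta-Binomial conjugate model:
Posterior alpha = prior alpha + number of successes
= 5 + 12 = 17

17


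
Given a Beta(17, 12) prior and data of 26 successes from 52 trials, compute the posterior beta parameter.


Number of failures = 52 - 26 = 26
Posterior beta = 12 + 26 = 38

38


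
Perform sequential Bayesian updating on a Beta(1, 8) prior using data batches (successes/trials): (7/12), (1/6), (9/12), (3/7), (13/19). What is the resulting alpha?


Accumulate successes: 33
Posterior alpha = prior alpha + sum of successes
= 1 + 33 = 34

34


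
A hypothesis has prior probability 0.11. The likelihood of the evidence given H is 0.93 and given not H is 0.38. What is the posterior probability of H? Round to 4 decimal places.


Using Bayes' theorem:
P(E) = 0.11 * 0.93 + 0.89 * 0.38
P(E) = 0.4405
P(H|E) = (0.11 * 0.93) / 0.4405 = 0.2322

0.2322


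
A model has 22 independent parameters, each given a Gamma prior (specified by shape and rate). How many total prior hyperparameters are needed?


Each Gamma prior needs 2 hyperparameters (shape and rate).
Total = 2 * 22 = 44

44


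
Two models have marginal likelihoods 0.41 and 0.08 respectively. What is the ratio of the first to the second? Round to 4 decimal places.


Evidence ratio = 0.41 / 0.08
= 5.125

5.125


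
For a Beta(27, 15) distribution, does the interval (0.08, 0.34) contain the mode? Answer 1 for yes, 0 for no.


Mode of Beta(a,b) = (a-1)/(a+b-2)
= (27-1)/(27+15-2) = 0.65
Check: 0.08 <= 0.65 <= 0.34?
Result: 0

0


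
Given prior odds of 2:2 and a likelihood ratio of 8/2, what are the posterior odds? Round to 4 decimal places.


Posterior odds = prior odds * LR
Prior odds = 2/2 = 1.0
LR = 8/2 = 4.0
Posterior odds = 1.0 * 4.0 = 4.0

4.0


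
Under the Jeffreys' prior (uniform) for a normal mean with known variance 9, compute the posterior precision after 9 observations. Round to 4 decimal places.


Prior precision = 0 (flat prior).
Post. prec. = 0 + n/var = 9/9 = 1.0

1.0


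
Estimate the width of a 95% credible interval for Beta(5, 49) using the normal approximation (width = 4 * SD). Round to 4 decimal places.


For Beta(a,b): Var = ab/((a+b)^2(a+b+1))
Var = 0.0015, SD = 0.0391
Approximate 95% CI width = 4 * 0.0391 = 0.1563

0.1563


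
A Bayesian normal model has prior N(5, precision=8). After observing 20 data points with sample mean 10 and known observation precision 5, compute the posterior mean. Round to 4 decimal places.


Posterior mean = (prior_precision * prior_mean + n * data_precision * data_mean) / (prior_precision + n * data_precision)
Numerator = 8*5 + 20*5*10 = 1040
Denominator = 8 + 20*5 = 108
Posterior mean = 9.6296

9.6296


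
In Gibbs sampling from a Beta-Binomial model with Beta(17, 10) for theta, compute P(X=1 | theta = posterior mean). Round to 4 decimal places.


Posterior mean = alpha/(alpha+beta) = 17/27 = 0.6296
P(X=1|theta=mean) = theta = 0.6296

0.6296


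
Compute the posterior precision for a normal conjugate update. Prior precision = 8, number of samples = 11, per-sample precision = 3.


tau_post = tau_0 + n * tau
= 8 + 11 * 3 = 41

41


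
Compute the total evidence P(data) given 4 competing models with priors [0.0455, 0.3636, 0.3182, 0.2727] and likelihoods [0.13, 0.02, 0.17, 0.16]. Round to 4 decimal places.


Marginal likelihood = sum P(model_i) * P(data|model_i)
Model 1: 0.0455 * 0.13 = 0.0059
Model 2: 0.3636 * 0.02 = 0.0073
Model 3: 0.3182 * 0.17 = 0.0541
Model 4: 0.2727 * 0.16 = 0.0436
Total = 0.1109

0.1109


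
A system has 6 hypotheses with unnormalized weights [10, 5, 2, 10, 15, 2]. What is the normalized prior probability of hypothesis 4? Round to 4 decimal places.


The normalized prior is the weight divided by the total.
Total weight = 44
P(H4) = 10 / 44 = 0.2273

0.2273


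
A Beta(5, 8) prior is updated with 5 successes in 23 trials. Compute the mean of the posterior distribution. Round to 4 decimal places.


After update: Beta(10, 26)
Mean = 10 / (10 + 26) = 10 / 36
= 0.2778

0.2778


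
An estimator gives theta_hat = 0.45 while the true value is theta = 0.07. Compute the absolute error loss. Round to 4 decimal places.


The absolute error loss is |theta_hat - theta|
= |0.45 - 0.07|
= 0.38

0.38


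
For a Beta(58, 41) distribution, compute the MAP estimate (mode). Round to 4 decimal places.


MAP = mode = (a-1)/(a+b-2)
= (58-1)/(58+41-2)
= 57/97 = 0.5876

0.5876


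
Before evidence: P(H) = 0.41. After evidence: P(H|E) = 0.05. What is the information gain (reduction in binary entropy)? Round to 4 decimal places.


Prior entropy = 0.9765
Posterior entropy = 0.2864
Information gain = 0.9765 - 0.2864 = 0.6901

0.6901


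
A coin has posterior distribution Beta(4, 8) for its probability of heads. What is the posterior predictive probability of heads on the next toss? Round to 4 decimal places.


Posterior predictive = E[theta] = alpha/(alpha+beta)
= 4/12
= 0.3333

0.3333


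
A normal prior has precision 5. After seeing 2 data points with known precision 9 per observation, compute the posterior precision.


In the conjugate normal model, precisions add:
tau_posterior = tau_prior + n * tau_data
= 5 + 2*9 = 23

23


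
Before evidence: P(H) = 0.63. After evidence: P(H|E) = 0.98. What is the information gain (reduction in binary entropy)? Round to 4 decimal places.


Prior entropy = 0.9507
Posterior entropy = 0.1414
Information gain = 0.9507 - 0.1414 = 0.8092

0.8092


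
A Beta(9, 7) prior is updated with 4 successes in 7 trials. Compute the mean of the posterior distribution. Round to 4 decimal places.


After update: Beta(13, 10)
Mean = 13 / (13 + 10) = 13 / 23
= 0.5652

0.5652


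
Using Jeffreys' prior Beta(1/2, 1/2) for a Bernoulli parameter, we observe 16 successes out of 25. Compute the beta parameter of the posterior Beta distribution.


Conjugate update: Beta(0.5 + k, 0.5 + n - k).
k = 16, n - k = 9
Posterior beta = 0.5 + (n - k) = 0.5 + 9 = 9.5

9.5


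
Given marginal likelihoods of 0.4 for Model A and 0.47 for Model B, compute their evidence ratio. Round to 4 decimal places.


Ratio = ML(A) / ML(B) = 0.4/0.47
= 0.8511

0.8511


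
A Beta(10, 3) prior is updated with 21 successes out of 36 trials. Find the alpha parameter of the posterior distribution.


In the Beta-Binomial conjugate update:
alpha_post = alpha_prior + successes
= 10 + 21
= 31

31


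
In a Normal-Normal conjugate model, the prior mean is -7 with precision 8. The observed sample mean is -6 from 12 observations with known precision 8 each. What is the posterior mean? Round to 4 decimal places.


Posterior precision = tau0 + n*tau = 8 + 12*8 = 104
Posterior mean = (tau0*mu0 + n*tau*xbar) / posterior_precision
= (8*-7 + 12*8*-6) / 104
= -632 / 104 = -6.0769

-6.0769


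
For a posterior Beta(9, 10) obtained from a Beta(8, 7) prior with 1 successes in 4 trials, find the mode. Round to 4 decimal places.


Mode = (alpha - 1) / (alpha + beta - 2)
= 8 / 17
= 0.4706

0.4706


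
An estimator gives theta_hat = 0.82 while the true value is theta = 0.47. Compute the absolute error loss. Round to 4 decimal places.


The absolute error loss is |theta_hat - theta|
= |0.82 - 0.47|
= 0.35

0.35


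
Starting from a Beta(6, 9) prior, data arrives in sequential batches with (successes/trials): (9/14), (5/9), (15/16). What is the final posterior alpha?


In sequential Bayesian updating, we sum all successes.
Total successes = 29
Final alpha = 6 + 29 = 35

35


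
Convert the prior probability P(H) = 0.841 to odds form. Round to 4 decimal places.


P(not H) = 1 - 0.841 = 0.159
Odds = 0.841 / 0.159 = 5.2893

5.2893


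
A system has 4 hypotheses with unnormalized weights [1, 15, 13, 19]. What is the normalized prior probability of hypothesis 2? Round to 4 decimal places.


The normalized prior is the weight divided by the total.
Total weight = 48
P(H2) = 15 / 48 = 0.3125

0.3125


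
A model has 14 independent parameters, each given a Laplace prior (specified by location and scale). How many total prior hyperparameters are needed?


Each Laplace prior needs 2 hyperparameters (location and scale).
Total = 2 * 14 = 28

28


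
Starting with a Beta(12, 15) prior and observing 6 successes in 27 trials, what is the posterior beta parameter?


Posterior beta = prior beta + failures
Failures = 27 - 6 = 21
beta_post = 15 + 21 = 36

36


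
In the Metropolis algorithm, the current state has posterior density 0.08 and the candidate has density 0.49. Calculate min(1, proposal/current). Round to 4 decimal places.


Ratio = 0.49/0.08 = 6.125
Acceptance probability = min(1, 6.125)
= 1.0

1.0


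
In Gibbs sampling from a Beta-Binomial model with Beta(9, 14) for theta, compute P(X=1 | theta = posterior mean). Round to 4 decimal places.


Posterior mean = alpha/(alpha+beta) = 9/23 = 0.3913
P(X=1|theta=mean) = theta = 0.3913

0.3913


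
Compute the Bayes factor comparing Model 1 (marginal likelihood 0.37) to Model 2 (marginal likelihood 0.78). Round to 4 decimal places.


BF12 = marginal likelihood of M1 / marginal likelihood of M2
= 0.37/0.78
= 0.4744

0.4744


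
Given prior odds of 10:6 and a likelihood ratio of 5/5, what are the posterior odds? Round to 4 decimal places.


Posterior odds = prior odds * LR
Prior odds = 10/6 = 1.6667
LR = 5/5 = 1.0
Posterior odds = 1.6667 * 1.0 = 1.6667

1.6667


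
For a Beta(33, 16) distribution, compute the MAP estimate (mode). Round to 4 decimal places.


MAP = mode = (a-1)/(a+b-2)
= (33-1)/(33+16-2)
= 32/47 = 0.6809

0.6809


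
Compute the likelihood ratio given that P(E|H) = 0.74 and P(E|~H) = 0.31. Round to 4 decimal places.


LR = P(E|H) / P(E|~H)
= 0.74 / 0.31 = 2.3871

2.3871


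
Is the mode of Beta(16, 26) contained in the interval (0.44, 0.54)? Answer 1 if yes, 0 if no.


Mode = (a-1)/(a+b-2) = 15/40 = 0.375
Interval: (0.44, 0.54)
Contains mode? 0

0


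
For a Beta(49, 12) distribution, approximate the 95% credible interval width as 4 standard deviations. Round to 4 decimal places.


Variance of Beta(a,b) = ab / ((a+b)^2 * (a+b+1))
= 49*12 / ((61)^2 * 62)
= 0.0025
SD = sqrt(0.0025) = 0.0505
Width = 4 * SD = 0.2019

0.2019


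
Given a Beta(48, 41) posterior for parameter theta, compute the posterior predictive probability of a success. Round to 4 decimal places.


For a Beta-Bernoulli model, the predictive probability is the mean:
P(success) = 48/(48+41) = 48/89 = 0.5393

0.5393


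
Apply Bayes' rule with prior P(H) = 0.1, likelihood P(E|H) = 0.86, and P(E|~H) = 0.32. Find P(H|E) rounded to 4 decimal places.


Step 1: Compute marginal P(E) = P(E|H)P(H) + P(E|~H)P(~H)
= 0.86*0.1 + 0.32*0.9 = 0.374
Step 2: P(H|E) = P(E|H)P(H)/P(E) = 0.086/0.374
= 0.2299

0.2299


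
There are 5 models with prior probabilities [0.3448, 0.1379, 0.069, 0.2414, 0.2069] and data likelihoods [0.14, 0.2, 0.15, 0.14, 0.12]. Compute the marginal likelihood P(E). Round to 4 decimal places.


P(E) = sum over models of P(M_i) * P(E|M_i)
= 0.3448*0.14 + 0.1379*0.2 + 0.069*0.15 + 0.2414*0.14 + 0.2069*0.12
= 0.1448

0.1448


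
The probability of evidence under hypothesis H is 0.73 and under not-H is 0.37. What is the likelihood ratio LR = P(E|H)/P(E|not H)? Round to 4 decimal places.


LR = 0.73 / 0.37
= 1.973

1.973


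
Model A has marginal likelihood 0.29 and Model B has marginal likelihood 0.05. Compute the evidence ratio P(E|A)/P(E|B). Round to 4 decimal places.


Evidence ratio = P(E|A) / P(E|B)
= 0.29 / 0.05
= 5.8

5.8


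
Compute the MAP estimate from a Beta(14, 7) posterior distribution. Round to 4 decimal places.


MAP = mode of Beta distribution
= (alpha - 1)/(alpha + beta - 2)
= (14-1)/(14+7-2)
= 13/19 = 0.6842

0.6842


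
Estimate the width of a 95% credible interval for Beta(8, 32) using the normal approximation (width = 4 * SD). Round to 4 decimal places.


For Beta(a,b): Var = ab/((a+b)^2(a+b+1))
Var = 0.0039, SD = 0.0625
Approximate 95% CI width = 4 * 0.0625 = 0.2499

0.2499


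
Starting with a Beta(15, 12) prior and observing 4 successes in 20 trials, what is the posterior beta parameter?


Posterior beta = prior beta + failures
Failures = 20 - 4 = 16
beta_post = 12 + 16 = 28

28


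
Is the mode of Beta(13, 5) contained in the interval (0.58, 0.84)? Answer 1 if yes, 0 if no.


Mode = (a-1)/(a+b-2) = 12/16 = 0.75
Interval: (0.58, 0.84)
Contains mode? 1

1


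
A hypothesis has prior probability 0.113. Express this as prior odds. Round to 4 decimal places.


Odds = P(H) / P(not H) = 0.113 / 0.887
= 0.1274

0.1274


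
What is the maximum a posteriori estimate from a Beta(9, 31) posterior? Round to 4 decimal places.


The MAP estimate equals the mode of the distribution.
Mode of Beta(a,b) = (a-1)/(a+b-2)
= 8/38
= 0.2105

0.2105


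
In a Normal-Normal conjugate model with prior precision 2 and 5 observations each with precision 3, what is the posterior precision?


Posterior precision = prior precision + n * observation precision
= 2 + 5 * 3
= 2 + 15 = 17

17


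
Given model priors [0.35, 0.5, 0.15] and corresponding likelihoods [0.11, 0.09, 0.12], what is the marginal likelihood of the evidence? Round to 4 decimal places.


P(E) = sum_i P(M_i) P(E|M_i)
= 0.0385 + 0.045 + 0.018
= 0.1015

0.1015


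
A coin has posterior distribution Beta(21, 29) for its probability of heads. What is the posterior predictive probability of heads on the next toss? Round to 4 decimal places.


Posterior predictive = E[theta] = alpha/(alpha+beta)
= 21/50
= 0.42

0.42


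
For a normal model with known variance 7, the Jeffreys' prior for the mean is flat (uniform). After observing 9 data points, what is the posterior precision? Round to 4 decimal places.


Jeffreys' prior for normal mean (known variance) is flat.
Prior precision = 0.
Posterior precision = prior_prec + n/sigma^2 = 0 + 9/7
= 1.2857

1.2857


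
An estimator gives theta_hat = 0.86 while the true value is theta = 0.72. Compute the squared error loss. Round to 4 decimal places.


The squared error loss is (theta_hat - theta)^2
= (0.86 - 0.72)^2
= (0.14)^2 = 0.0196

0.0196


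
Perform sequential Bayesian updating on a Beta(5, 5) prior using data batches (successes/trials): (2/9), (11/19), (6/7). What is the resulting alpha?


Accumulate successes: 19
Posterior alpha = prior alpha + sum of successes
= 5 + 19 = 24

24


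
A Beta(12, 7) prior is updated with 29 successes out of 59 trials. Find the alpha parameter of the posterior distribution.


In the Beta-Binomial conjugate update:
alpha_post = alpha_prior + successes
= 12 + 29
= 41

41


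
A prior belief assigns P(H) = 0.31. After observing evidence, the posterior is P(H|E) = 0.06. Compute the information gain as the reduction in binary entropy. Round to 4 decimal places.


H(prior) = -0.31*log2(0.31) - 0.69*log2(0.69)
= 0.8932
H(post) = -0.06*log2(0.06) - 0.94*log2(0.94)
= 0.3274
IG = 0.8932 - 0.3274 = 0.5657

0.5657


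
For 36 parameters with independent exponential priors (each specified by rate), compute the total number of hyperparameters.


A exponential prior has 1 hyperparameter per parameter.
Total = 36 * 1 = 36

36


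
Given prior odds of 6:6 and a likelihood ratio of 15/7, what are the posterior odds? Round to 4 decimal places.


Posterior odds = prior odds * LR
Prior odds = 6/6 = 1.0
LR = 15/7 = 2.1429
Posterior odds = 1.0 * 2.1429 = 2.1429

2.1429


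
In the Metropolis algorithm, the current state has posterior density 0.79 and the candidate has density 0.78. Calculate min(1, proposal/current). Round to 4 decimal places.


Ratio = 0.78/0.79 = 0.9873
Acceptance probability = min(1, 0.9873)
= 0.9873

0.9873


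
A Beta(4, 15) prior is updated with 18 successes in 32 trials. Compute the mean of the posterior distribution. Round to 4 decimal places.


After update: Beta(22, 29)
Mean = 22 / (22 + 29) = 22 / 51
= 0.4314

0.4314


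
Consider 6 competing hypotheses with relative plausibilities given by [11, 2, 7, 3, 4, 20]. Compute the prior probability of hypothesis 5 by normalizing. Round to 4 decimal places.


Sum of weights = 11 + 2 + 7 + 3 + 4 + 20 = 47
Normalized prior for H5 = 4 / 47
= 0.0851

0.0851


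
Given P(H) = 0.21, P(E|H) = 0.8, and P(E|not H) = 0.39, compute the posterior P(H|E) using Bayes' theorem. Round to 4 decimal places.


By Bayes' theorem: P(H|E) = P(E|H)*P(H) / P(E)
P(E) = P(E|H)*P(H) + P(E|not H)*P(not H)
P(E) = 0.8*0.21 + 0.39*0.79 = 0.4761
P(H|E) = 0.8*0.21 / 0.4761 = 0.3529

0.3529


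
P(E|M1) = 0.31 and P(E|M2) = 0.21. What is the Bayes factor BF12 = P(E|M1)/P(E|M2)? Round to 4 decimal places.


Bayes factor BF12 = P(E|M1) / P(E|M2)
= 0.31 / 0.21
= 1.4762

1.4762


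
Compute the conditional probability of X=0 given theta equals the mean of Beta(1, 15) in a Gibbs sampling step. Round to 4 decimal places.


Mean of Beta(1, 15) = 0.0625
P(X=0 | theta=0.0625) = 0.9375

0.9375


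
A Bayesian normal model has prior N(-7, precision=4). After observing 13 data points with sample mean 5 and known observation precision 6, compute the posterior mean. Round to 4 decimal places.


Posterior mean = (prior_precision * prior_mean + n * data_precision * data_mean) / (prior_precision + n * data_precision)
Numerator = 4*-7 + 13*6*5 = 362
Denominator = 4 + 13*6 = 82
Posterior mean = 4.4146

4.4146


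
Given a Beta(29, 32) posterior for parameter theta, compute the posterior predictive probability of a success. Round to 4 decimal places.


For a Beta-Bernoulli model, the predictive probability is the mean:
P(success) = 29/(29+32) = 29/61 = 0.4754

0.4754


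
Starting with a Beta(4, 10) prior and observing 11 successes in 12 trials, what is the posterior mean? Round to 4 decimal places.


Posterior parameters: alpha = 4 + 11 = 15
beta = 10 + 1 = 11
Posterior mean = alpha / (alpha + beta) = 15 / 26
= 0.5769

0.5769


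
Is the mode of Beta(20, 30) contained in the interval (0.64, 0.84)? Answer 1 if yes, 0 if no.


Mode = (a-1)/(a+b-2) = 19/48 = 0.3958
Interval: (0.64, 0.84)
Contains mode? 0

0


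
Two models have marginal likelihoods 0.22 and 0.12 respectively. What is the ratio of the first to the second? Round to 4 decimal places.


Evidence ratio = 0.22 / 0.12
= 1.8333

1.8333


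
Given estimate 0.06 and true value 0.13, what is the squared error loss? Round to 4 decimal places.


Squared error = (estimate - true)^2
Difference = -0.07
Loss = -0.07^2 = 0.0049

0.0049


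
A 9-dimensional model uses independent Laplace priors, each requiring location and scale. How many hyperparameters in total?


Per parameter: 2 (location and scale).
Total = 9 * 2 = 18

18


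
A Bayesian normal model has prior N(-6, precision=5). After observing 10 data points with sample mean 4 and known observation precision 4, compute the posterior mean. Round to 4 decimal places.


Posterior mean = (prior_precision * prior_mean + n * data_precision * data_mean) / (prior_precision + n * data_precision)
Numerator = 5*-6 + 10*4*4 = 130
Denominator = 5 + 10*4 = 45
Posterior mean = 2.8889

2.8889


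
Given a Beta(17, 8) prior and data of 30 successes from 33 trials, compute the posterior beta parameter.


Number of failures = 33 - 30 = 3
Posterior beta = 8 + 3 = 11

11


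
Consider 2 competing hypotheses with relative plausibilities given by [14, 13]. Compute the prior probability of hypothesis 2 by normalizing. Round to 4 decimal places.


Sum of weights = 14 + 13 = 27
Normalized prior for H2 = 13 / 27
= 0.4815

0.4815


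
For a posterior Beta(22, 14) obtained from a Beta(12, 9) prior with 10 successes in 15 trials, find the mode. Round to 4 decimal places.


Mode = (alpha - 1) / (alpha + beta - 2)
= 21 / 34
= 0.6176

0.6176


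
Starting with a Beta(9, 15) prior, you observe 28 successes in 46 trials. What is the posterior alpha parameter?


For a Beta-Binomial conjugate model:
Posterior alpha = prior alpha + number of successes
= 9 + 28 = 37

37


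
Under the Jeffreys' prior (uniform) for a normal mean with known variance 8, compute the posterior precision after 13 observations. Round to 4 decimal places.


Prior precision = 0 (flat prior).
Post. prec. = 0 + n/var = 13/8 = 1.625

1.625


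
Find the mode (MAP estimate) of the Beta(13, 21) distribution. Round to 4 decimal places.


For Beta(a,b) with a,b > 1:
Mode = (a-1)/(a+b-2) = (13-1)/(34-2)
= 12/32 = 0.375

0.375


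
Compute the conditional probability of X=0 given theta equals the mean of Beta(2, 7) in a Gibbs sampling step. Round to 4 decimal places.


Mean of Beta(2, 7) = 0.2222
P(X=0 | theta=0.2222) = 0.7778

0.7778


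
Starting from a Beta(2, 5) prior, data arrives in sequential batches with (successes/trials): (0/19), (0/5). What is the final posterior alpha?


In sequential Bayesian updating, we sum all successes.
Total successes = 0
Final alpha = 2 + 0 = 2

2


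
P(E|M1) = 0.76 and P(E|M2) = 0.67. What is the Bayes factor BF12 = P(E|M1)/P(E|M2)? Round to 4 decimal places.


Bayes factor BF12 = P(E|M1) / P(E|M2)
= 0.76 / 0.67
= 1.1343

1.1343


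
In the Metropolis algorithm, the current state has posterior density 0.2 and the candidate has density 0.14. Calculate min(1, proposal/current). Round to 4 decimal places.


Ratio = 0.14/0.2 = 0.7
Acceptance probability = min(1, 0.7)
= 0.7

0.7


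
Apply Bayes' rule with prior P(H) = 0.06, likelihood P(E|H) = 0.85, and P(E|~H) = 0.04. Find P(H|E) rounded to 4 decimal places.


Step 1: Compute marginal P(E) = P(E|H)P(H) + P(E|~H)P(~H)
= 0.85*0.06 + 0.04*0.94 = 0.0886
Step 2: P(H|E) = P(E|H)P(H)/P(E) = 0.051/0.0886
= 0.5756

0.5756


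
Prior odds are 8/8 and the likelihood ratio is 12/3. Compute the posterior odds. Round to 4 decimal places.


Posterior odds = prior odds * likelihood ratio
= (8/8) * (12/3)
= 96 / 24
= 4.0

4.0


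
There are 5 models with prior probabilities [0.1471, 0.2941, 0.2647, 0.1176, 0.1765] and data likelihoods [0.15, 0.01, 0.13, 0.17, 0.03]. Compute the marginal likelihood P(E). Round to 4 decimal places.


P(E) = sum over models of P(M_i) * P(E|M_i)
= 0.1471*0.15 + 0.2941*0.01 + 0.2647*0.13 + 0.1176*0.17 + 0.1765*0.03
= 0.0847

0.0847


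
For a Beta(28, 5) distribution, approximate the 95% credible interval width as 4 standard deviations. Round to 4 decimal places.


Variance of Beta(a,b) = ab / ((a+b)^2 * (a+b+1))
= 28*5 / ((33)^2 * 34)
= 0.0038
SD = sqrt(0.0038) = 0.0615
Width = 4 * SD = 0.246

0.246


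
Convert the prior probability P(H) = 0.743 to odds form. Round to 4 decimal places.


P(not H) = 1 - 0.743 = 0.257
Odds = 0.743 / 0.257 = 2.8911

2.8911


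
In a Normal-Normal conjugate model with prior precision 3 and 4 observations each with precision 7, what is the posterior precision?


Posterior precision = prior precision + n * observation precision
= 3 + 4 * 7
= 3 + 28 = 31

31


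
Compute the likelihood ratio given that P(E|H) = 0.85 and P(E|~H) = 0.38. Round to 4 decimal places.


LR = P(E|H) / P(E|~H)
= 0.85 / 0.38 = 2.2368

2.2368


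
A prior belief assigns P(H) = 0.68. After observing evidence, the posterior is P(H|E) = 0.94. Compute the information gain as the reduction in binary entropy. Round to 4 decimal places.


H(prior) = -0.68*log2(0.68) - 0.32*log2(0.32)
= 0.9044
H(post) = -0.94*log2(0.94) - 0.06*log2(0.06)
= 0.3274
IG = 0.9044 - 0.3274 = 0.5769

0.5769


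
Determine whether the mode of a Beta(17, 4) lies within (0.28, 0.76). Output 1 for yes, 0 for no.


First find the mode: (a-1)/(a+b-2) = 0.8421
Is 0.8421 in (0.28, 0.76)? 0

0


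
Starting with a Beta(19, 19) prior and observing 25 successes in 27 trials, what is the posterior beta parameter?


Posterior beta = prior beta + failures
Failures = 27 - 25 = 2
beta_post = 19 + 2 = 21

21


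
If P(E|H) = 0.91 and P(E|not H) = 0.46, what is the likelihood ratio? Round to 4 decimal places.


Likelihood ratio = P(E|H) / P(E|not H)
= 0.91 / 0.46
= 1.9783

1.9783


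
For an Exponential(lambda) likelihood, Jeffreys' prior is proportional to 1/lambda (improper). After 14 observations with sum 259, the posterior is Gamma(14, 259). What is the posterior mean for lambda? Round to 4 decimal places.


Posterior = Gamma(n, sum_x) = Gamma(14, 259)
Posterior mean = shape/rate = 14/259
= 0.0541

0.0541


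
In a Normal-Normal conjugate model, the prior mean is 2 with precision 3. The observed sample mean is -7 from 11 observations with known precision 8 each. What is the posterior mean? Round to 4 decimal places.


Posterior precision = tau0 + n*tau = 3 + 11*8 = 91
Posterior mean = (tau0*mu0 + n*tau*xbar) / posterior_precision
= (3*2 + 11*8*-7) / 91
= -610 / 91 = -6.7033

-6.7033


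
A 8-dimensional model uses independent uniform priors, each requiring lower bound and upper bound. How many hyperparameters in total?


Per parameter: 2 (lower bound and upper bound).
Total = 8 * 2 = 16

16


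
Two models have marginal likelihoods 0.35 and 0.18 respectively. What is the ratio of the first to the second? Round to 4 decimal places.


Evidence ratio = 0.35 / 0.18
= 1.9444

1.9444


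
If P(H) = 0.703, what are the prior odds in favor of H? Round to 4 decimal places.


Prior odds = P(H) / (1 - P(H))
= 0.703 / 0.297
= 2.367

2.367


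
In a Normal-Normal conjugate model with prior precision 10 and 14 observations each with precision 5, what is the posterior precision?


Posterior precision = prior precision + n * observation precision
= 10 + 14 * 5
= 10 + 70 = 80

80


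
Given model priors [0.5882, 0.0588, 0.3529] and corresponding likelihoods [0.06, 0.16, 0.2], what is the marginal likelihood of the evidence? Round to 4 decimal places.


P(E) = sum_i P(M_i) P(E|M_i)
= 0.0353 + 0.0094 + 0.0706
= 0.1153

0.1153


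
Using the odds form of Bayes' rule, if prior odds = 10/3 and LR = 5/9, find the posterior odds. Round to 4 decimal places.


Bayes' rule in odds form: posterior odds = prior odds * LR
= (10 * 5) / (3 * 9)
= 50/27 = 1.8519

1.8519


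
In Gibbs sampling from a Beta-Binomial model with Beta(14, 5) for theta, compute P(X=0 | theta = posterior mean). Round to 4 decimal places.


Posterior mean = alpha/(alpha+beta) = 14/19 = 0.7368
P(X=0|theta=mean) = 1 - theta = 0.2632

0.2632


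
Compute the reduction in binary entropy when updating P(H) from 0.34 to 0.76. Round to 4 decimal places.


H_before = -p*log2(p) - (1-p)*log2(1-p) for p=0.34: 0.9248
H_after for p=0.76: 0.795
Reduction = 0.9248 - 0.795 = 0.1298

0.1298


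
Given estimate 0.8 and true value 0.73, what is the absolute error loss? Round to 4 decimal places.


Absolute error = |estimate - true|
= |0.07| = 0.07

0.07


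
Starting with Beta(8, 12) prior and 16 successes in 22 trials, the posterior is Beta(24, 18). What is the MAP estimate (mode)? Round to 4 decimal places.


The mode of Beta(a, b) when a > 1 and b > 1 is (a-1)/(a+b-2)
= (24 - 1) / (24 + 18 - 2)
= 23 / 40
= 0.575

0.575


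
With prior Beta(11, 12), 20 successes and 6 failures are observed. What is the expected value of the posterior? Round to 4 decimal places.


Posterior = Beta(31, 18)
E[theta] = alpha/(alpha+beta)
= 31/49 = 0.6327

0.6327


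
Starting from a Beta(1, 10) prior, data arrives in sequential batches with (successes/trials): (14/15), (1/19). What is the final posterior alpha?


In sequential Bayesian updating, we sum all successes.
Total successes = 15
Final alpha = 1 + 15 = 16

16


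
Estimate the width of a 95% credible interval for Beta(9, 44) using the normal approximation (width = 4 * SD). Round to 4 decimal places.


For Beta(a,b): Var = ab/((a+b)^2(a+b+1))
Var = 0.0026, SD = 0.0511
Approximate 95% CI width = 4 * 0.0511 = 0.2044

0.2044


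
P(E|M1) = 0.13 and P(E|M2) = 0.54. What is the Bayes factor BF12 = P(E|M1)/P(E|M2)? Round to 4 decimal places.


Bayes factor BF12 = P(E|M1) / P(E|M2)
= 0.13 / 0.54
= 0.2407

0.2407


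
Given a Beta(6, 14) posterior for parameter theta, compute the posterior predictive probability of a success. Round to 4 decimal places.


For a Beta-Bernoulli model, the predictive probability is the mean:
P(success) = 6/(6+14) = 6/20 = 0.3

0.3


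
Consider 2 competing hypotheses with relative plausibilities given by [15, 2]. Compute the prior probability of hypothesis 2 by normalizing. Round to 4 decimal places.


Sum of weights = 15 + 2 = 17
Normalized prior for H2 = 2 / 17
= 0.1176

0.1176


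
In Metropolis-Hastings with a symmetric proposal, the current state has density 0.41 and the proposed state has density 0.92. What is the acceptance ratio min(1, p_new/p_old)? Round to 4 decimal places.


Ratio = p_new / p_old = 0.92 / 0.41 = 2.2439
Acceptance = min(1, 2.2439) = 1.0

1.0


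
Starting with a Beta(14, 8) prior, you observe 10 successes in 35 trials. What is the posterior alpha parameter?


For a Beta-Binomial conjugate model:
Posterior alpha = prior alpha + number of successes
= 14 + 10 = 24

24


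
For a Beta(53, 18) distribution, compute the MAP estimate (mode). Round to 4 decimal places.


MAP = mode = (a-1)/(a+b-2)
= (53-1)/(53+18-2)
= 52/69 = 0.7536

0.7536


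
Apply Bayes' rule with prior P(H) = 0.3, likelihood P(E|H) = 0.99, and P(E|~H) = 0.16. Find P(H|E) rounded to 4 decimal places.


Step 1: Compute marginal P(E) = P(E|H)P(H) + P(E|~H)P(~H)
= 0.99*0.3 + 0.16*0.7 = 0.409
Step 2: P(H|E) = P(E|H)P(H)/P(E) = 0.297/0.409
= 0.7262

0.7262


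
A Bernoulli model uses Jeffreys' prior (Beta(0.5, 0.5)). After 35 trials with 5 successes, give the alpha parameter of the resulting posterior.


Posterior = Beta(prior_alpha + successes, prior_beta + failures)
= Beta(0.5 + 5, 0.5 + 30)
Posterior alpha = 0.5 + k = 0.5 + 5 = 5.5

5.5


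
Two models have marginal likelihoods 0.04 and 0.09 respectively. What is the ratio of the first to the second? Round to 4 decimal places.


Evidence ratio = 0.04 / 0.09
= 0.4444

0.4444


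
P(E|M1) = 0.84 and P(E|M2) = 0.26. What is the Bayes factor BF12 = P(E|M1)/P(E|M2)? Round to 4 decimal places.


Bayes factor BF12 = P(E|M1) / P(E|M2)
= 0.84 / 0.26
= 3.2308

3.2308


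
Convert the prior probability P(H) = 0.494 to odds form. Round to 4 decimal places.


P(not H) = 1 - 0.494 = 0.506
Odds = 0.494 / 0.506 = 0.9763

0.9763


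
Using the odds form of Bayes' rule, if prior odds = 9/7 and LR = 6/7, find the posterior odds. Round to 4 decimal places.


Bayes' rule in odds form: posterior odds = prior odds * LR
= (9 * 6) / (7 * 7)
= 54/49 = 1.102

1.102


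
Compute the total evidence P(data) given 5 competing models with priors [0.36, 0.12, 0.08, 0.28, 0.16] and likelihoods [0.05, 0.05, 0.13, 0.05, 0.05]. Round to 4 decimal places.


Marginal likelihood = sum P(model_i) * P(data|model_i)
Model 1: 0.36 * 0.05 = 0.018
Model 2: 0.12 * 0.05 = 0.006
Model 3: 0.08 * 0.13 = 0.0104
Model 4: 0.28 * 0.05 = 0.014
Model 5: 0.16 * 0.05 = 0.008
Total = 0.0564

0.0564


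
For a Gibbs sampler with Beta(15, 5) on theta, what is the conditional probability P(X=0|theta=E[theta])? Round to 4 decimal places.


E[theta] = 15/(15+5) = 0.75
P(X=0|theta) = 1 - theta = 0.25

0.25


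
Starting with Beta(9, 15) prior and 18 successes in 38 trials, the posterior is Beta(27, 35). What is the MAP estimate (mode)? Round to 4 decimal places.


The mode of Beta(a, b) when a > 1 and b > 1 is (a-1)/(a+b-2)
= (27 - 1) / (27 + 35 - 2)
= 26 / 60
= 0.4333

0.4333


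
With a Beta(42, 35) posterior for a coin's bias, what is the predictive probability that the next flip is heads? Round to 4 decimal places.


The predictive probability equals the posterior mean.
P(next = heads) = alpha / (alpha + beta)
= 42 / 77 = 0.5455

0.5455


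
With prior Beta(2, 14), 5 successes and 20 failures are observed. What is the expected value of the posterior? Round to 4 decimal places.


Posterior = Beta(7, 34)
E[theta] = alpha/(alpha+beta)
= 7/41 = 0.1707

0.1707


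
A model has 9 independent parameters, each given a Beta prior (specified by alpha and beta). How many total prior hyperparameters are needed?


Each Beta prior needs 2 hyperparameters (alpha and beta).
Total = 2 * 9 = 18

18


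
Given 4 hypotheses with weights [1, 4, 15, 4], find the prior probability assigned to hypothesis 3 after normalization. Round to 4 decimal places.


To normalize, divide each weight by the sum of all weights.
Sum = 24
Prior(H3) = 15/24 = 0.625

0.625
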